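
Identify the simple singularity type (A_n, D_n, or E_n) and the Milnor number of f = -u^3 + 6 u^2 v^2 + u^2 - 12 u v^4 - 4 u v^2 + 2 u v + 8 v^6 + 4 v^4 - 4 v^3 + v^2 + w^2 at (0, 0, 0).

Type A_2, Milnor number mu = 2.

The Hessian of f at 0 is [[2, 2, 0], [2, 2, 0], [0, 0, 2]] with rank 2, so corank 1. A Groebner basis of the Jacobian ideal J(f) in C{u,v,w} is {v^2, u + v, w}; counting standard monomials gives mu = 2. Corank 1: A-series; mu = 2 gives A_2.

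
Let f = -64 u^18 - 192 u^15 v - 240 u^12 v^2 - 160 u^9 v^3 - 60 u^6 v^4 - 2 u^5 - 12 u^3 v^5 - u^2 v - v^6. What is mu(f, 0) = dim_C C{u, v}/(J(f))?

7

The Hessian of f at 0 is [[0, 0], [0, 0]] with rank 0, so corank 2. A Groebner basis of the Jacobian ideal J(f) in C{u,v} is {u^2/6 + v^5, u^3, u*v}; counting standard monomials gives mu = 7. Corank 2; j^3 = -u^2*v has shape L^2 M (L != M), so D-series; mu = 7 gives D_7.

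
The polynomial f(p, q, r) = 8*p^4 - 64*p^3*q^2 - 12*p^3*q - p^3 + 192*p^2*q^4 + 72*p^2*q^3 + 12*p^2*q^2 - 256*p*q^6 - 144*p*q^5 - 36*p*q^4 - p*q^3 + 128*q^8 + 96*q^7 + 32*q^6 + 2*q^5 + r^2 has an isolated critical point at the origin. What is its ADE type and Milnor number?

Type E7, Milnor number mu = 7.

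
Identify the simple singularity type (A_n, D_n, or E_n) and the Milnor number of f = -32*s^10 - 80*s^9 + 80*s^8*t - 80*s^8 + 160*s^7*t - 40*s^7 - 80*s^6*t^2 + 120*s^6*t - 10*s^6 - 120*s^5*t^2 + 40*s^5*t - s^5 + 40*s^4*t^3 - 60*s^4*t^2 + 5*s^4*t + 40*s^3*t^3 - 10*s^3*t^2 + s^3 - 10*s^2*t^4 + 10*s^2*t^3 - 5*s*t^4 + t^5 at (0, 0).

The Hessian of f at 0 is [[0, 0], [0, 0]] with rank 0, so corank 2. A Groebner basis of the Jacobian ideal J(f) in C{s,t} is {t^5, s*t^3 - t^4/4, s^2}; counting standard monomials gives mu = 8. Corank 2; j^3 = s^3 is a perfect cube, so E-series; the 5-jet and mu = 8 give E_8.

Type E8, Milnor number mu = 8.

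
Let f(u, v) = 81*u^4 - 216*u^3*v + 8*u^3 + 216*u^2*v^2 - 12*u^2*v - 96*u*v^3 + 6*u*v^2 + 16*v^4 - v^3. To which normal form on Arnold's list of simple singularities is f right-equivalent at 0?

E_6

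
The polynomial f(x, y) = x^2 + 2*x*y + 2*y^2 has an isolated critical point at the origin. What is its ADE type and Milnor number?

Type A1, Milnor number mu = 1.

The Hessian of f at 0 has rank 2. Corank 0: nondegenerate Morse point, so A_1.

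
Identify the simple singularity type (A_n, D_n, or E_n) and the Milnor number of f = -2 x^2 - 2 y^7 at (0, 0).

Type A6, Milnor number mu = 6.

The Hessian of f at 0 has rank 1. Corank 1: A-series; mu = 6 gives A_6.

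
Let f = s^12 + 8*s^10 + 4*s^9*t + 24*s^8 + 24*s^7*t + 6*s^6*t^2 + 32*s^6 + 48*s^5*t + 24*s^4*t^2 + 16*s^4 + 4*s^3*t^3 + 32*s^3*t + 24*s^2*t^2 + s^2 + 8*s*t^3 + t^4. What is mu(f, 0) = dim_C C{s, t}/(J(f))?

3

The Hessian of f at 0 has rank 1. Corank 1: A-series; mu = 3 gives A_3.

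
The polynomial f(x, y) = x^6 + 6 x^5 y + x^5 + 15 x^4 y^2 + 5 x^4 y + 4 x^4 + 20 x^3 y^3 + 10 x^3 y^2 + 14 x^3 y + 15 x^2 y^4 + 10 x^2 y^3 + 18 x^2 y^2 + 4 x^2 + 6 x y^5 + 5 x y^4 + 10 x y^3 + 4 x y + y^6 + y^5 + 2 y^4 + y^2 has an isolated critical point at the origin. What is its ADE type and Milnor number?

Type A4, Milnor number mu = 4.

The Hessian of f at 0 has rank 1. Corank 1: A-series; mu = 4 gives A_4.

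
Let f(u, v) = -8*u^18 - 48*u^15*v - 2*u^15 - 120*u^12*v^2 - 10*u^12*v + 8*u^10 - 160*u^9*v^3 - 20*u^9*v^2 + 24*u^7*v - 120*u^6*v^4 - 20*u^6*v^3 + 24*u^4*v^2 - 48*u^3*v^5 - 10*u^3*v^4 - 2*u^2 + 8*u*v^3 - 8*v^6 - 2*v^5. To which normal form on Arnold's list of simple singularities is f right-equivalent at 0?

A_4

The Hessian of f at 0 is [[-4, 0], [0, 0]] with rank 1, so corank 1. A Groebner basis of the Jacobian ideal J(f) in C{u,v} is {-u/2 + v^3, u^2, u*v}; counting standard monomials gives mu = 4. Corank 1: A-series; mu = 4 gives A_4.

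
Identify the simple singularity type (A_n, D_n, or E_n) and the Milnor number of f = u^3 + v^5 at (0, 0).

The Hessian of f at 0 is [[0, 0], [0, 0]] with rank 0, so corank 2. A Groebner basis of the Jacobian ideal J(f) in C{u,v} is {v^4, u^2}; counting standard monomials gives mu = 8. Corank 2; j^3 = u^3 is a perfect cube, so E-series; the 5-jet and mu = 8 give E_8.

Type E_8, Milnor number mu = 8.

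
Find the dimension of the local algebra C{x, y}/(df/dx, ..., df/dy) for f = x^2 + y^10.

9

The Hessian of f at 0 has rank 1. Corank 1: A-series; mu = 9 gives A_9.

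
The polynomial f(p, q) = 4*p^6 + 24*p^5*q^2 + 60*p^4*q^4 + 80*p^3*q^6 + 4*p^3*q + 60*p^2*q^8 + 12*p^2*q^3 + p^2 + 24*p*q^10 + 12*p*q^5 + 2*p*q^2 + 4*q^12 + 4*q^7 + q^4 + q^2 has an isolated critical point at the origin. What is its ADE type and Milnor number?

The Hessian of f at 0 has rank 2. Corank 0: nondegenerate Morse point, so A_1.

Type A_1, Milnor number mu = 1.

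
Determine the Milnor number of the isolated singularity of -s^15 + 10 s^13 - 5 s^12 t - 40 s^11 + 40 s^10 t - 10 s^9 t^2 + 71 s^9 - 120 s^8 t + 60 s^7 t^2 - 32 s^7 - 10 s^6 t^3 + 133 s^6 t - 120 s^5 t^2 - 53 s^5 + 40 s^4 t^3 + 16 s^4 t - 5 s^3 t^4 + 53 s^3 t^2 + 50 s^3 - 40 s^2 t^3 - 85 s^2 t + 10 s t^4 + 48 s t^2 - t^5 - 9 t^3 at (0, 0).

6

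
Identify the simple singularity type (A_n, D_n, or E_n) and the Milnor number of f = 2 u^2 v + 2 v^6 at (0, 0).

Type D7, Milnor number mu = 7.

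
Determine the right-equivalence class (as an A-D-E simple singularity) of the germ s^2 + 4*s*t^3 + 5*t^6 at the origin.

The Hessian of f at 0 has rank 1. Corank 1: A-series; mu = 5 gives A_5.

A_{5}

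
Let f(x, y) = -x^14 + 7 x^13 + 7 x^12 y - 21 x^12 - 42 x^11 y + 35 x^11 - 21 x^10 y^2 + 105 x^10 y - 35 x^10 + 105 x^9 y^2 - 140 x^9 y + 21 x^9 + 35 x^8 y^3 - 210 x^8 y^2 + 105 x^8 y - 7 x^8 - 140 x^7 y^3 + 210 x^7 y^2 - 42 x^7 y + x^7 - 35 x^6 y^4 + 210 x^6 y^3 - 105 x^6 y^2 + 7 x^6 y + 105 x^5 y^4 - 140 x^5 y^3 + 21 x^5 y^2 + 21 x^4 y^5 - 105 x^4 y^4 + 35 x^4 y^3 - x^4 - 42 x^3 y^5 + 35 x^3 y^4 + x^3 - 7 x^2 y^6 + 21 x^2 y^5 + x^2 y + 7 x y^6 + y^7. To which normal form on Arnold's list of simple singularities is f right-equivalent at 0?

D_8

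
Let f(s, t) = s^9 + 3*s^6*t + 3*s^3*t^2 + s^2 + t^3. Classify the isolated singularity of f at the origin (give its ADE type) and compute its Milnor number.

Type A_2, Milnor number mu = 2.

The Hessian of f at 0 is [[2, 0], [0, 0]] with rank 1, so corank 1. A Groebner basis of the Jacobian ideal J(f) in C{s,t} is {t^2, s}; counting standard monomials gives mu = 2. Corank 1: A-series; mu = 2 gives A_2.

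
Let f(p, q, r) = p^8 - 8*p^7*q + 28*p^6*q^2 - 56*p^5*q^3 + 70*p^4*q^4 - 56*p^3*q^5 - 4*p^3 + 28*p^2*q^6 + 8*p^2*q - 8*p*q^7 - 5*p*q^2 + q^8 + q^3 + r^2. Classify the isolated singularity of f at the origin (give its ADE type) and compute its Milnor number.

Type D9, Milnor number mu = 9.

The Hessian of f at 0 is [[0, 0, 0], [0, 0, 0], [0, 0, 2]] with rank 1, so corank 2. A Groebner basis of the Jacobian ideal J(f) in C{p,q,r} is {32*p*q + q^7 - 16*q^2, p*q^2 - q^3/2, p^2 - 3*p*q/2 + q^2/2, r}; counting standard monomials gives mu = 9. Corank 2; j^3 = -(p - q)*(2*p - q)^2 has shape L^2 M (L != M), so D-series; mu = 9 gives D_9.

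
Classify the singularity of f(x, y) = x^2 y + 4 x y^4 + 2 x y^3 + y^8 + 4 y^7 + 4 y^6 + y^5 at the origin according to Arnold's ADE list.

D_{9}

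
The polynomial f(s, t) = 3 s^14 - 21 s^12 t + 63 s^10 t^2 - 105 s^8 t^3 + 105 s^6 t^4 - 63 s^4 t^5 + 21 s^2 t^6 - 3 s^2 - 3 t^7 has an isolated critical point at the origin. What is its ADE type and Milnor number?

The Hessian of f at 0 has rank 1. Corank 1: A-series; mu = 6 gives A_6.

Type A_6, Milnor number mu = 6.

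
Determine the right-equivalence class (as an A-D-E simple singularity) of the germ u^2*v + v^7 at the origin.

D_8

The Hessian of f at 0 has rank 0. Corank 2; j^3 = u^2*v has shape L^2 M (L != M), so D-series; mu = 8 gives D_8.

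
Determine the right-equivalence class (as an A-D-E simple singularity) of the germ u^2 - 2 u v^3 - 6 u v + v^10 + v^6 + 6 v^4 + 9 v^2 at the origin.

The Hessian of f at 0 is [[2, -6], [-6, 18]] with rank 1, so corank 1. A Groebner basis of the Jacobian ideal J(f) in C{u,v} is {u^3 - 9*u^2*v + 27*u*v^2 - 27*u + 81*v, -u + v^3 + 3*v}; counting standard monomials gives mu = 9. Corank 1: A-series; mu = 9 gives A_9.

A9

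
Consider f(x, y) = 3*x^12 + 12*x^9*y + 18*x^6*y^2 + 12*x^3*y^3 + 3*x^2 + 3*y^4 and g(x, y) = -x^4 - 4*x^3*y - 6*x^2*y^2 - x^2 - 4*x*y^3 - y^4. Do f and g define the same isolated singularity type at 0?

Yes.

The Hessian of f at 0 is [[6, 0], [0, 0]] with rank 1, so corank 1. A Groebner basis of the Jacobian ideal J(f) in C{x,y} is {y^3, x}; counting standard monomials gives mu = 3. Corank 1: A-series; mu = 3 gives A_3. The Hessian of g at 0 is [[-2, 0], [0, 0]] with rank 1, so corank 1. A Groebner basis of the Jacobian ideal J(g) in C{x,y} is {y^3, x}; counting standard monomials gives mu = 3. Corank 1: A-series; mu = 3 gives A_3. Both have type A_3, hence right-equivalent.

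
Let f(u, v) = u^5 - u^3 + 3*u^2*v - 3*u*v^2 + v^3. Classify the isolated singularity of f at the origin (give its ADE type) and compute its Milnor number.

Type E8, Milnor number mu = 8.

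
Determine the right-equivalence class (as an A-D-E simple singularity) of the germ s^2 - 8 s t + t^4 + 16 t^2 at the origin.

A3

The Hessian of f at 0 is [[2, -8], [-8, 32]] with rank 1, so corank 1. A Groebner basis of the Jacobian ideal J(f) in C{s,t} is {t^3, s - 4*t}; counting standard monomials gives mu = 3. Corank 1: A-series; mu = 3 gives A_3.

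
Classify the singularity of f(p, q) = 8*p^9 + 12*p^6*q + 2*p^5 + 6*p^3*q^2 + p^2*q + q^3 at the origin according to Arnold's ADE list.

The Hessian of f at 0 has rank 0. Corank 2; j^3 = q*(p^2 + q^2) splits into three distinct lines over C (the quadratic factor has nonzero discriminant), so D_4.

D_4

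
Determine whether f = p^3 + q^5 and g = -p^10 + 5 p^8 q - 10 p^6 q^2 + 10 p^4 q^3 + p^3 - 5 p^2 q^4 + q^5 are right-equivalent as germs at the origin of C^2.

The Hessian of f at 0 has rank 0. Corank 2; j^3 = p^3 is a perfect cube, so E-series; the 5-jet and mu = 8 give E_8. The Hessian of g at 0 has rank 0. Corank 2; j^3 = p^3 is a perfect cube, so E-series; the 5-jet and mu = 8 give E_8. Both have type E_8, hence right-equivalent.

Yes.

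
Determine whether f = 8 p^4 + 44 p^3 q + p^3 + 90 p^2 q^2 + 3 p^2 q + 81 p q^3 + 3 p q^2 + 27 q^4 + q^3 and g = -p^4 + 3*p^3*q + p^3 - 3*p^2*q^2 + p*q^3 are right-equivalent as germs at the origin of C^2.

Yes.

The Hessian of f at 0 has rank 0. Corank 2; j^3 = (p + q)^3 is a perfect cube, so E-series; the 4-jet and mu = 7 give E_7. The Hessian of g at 0 has rank 0. Corank 2; j^3 = p^3 is a perfect cube, so E-series; the 4-jet and mu = 7 give E_7. Both have type E_7, hence right-equivalent.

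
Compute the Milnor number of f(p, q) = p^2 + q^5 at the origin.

The Hessian of f at 0 has rank 1. Corank 1: A-series; mu = 4 gives A_4.

4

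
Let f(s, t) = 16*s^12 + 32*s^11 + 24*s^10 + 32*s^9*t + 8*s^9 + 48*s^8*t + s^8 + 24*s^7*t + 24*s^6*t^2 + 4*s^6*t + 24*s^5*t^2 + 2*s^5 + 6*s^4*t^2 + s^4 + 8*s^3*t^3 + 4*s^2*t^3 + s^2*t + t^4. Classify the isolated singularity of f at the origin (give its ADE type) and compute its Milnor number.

Type D_5, Milnor number mu = 5.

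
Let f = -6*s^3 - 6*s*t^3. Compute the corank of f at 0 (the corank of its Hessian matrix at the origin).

2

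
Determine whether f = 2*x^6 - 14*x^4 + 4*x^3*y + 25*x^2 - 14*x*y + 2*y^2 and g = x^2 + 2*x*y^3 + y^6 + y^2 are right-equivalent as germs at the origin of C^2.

The Hessian of f at 0 is [[50, -14], [-14, 4]] with rank 2, so corank 0. A Groebner basis of the Jacobian ideal J(f) in C{x,y} is {x, y}; counting standard monomials gives mu = 1. Corank 0: nondegenerate Morse point, so A_1. The Hessian of g at 0 is [[2, 0], [0, 2]] with rank 2, so corank 0. A Groebner basis of the Jacobian ideal J(g) in C{x,y} is {x, y}; counting standard monomials gives mu = 1. Corank 0: nondegenerate Morse point, so A_1. Both have type A_1, hence right-equivalent.

Yes.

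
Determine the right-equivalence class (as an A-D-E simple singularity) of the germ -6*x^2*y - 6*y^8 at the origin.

D9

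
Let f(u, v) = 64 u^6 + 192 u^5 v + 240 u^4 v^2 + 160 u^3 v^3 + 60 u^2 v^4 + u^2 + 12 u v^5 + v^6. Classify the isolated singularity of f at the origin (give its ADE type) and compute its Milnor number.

Type A_{5}, Milnor number mu = 5.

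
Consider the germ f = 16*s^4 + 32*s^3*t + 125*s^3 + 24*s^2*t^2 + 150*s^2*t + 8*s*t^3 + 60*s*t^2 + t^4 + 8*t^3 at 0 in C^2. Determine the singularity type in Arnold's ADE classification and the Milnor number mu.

Type E_6, Milnor number mu = 6.

The Hessian of f at 0 has rank 0. Corank 2; j^3 = (5*s + 2*t)^3 is a perfect cube, so E-series; the 4-jet and mu = 6 give E_6.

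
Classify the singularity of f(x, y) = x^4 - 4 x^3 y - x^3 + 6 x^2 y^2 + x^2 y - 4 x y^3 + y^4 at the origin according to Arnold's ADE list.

The Hessian of f at 0 is [[0, 0], [0, 0]] with rank 0, so corank 2. A Groebner basis of the Jacobian ideal J(f) in C{x,y} is {x*y^2, x*y/4 + y^3, x^2 - x*y}; counting standard monomials gives mu = 5. Corank 2; j^3 = -x^2*(x - y) has shape L^2 M (L != M), so D-series; mu = 5 gives D_5.

D_5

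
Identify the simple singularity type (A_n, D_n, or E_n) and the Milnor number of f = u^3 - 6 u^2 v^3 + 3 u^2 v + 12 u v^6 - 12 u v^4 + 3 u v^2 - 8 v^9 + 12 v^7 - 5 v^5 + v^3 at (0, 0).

The Hessian of f at 0 is [[0, 0], [0, 0]] with rank 0, so corank 2. A Groebner basis of the Jacobian ideal J(f) in C{u,v} is {-u^2/4 + u*v^3 - u*v/2 - v^2/4, v^4, u^3 - 3*u*v^2 - 2*v^3, u^2*v + 2*u*v^2 + v^3}; counting standard monomials gives mu = 8. Corank 2; j^3 = (u + v)^3 is a perfect cube, so E-series; the 5-jet and mu = 8 give E_8.

Type E8, Milnor number mu = 8.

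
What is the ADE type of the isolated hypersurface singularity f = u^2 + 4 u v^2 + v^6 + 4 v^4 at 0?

The Hessian of f at 0 has rank 1. Corank 1: A-series; mu = 5 gives A_5.

A_{5}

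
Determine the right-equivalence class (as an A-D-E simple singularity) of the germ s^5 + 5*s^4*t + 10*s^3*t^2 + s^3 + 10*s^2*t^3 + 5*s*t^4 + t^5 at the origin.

The Hessian of f at 0 has rank 0. Corank 2; j^3 = s^3 is a perfect cube, so E-series; the 5-jet and mu = 8 give E_8.

E_8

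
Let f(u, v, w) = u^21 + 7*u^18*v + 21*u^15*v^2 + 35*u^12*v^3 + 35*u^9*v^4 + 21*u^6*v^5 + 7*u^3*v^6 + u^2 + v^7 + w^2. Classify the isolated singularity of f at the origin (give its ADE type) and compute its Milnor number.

Type A_{6}, Milnor number mu = 6.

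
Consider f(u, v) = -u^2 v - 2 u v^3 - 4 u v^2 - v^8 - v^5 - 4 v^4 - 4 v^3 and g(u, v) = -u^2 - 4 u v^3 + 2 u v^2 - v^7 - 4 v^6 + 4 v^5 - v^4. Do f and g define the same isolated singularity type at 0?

No.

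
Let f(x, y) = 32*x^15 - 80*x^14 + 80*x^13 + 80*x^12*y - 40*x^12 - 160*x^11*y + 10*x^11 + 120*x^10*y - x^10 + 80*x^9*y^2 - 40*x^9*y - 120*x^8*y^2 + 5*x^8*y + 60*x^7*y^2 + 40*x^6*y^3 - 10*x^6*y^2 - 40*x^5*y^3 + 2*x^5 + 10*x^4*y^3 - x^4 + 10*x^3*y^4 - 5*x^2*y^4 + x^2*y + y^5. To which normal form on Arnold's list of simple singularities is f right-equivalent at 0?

D_6

The Hessian of f at 0 is [[0, 0], [0, 0]] with rank 0, so corank 2. A Groebner basis of the Jacobian ideal J(f) in C{x,y} is {x^2/5 + y^4, x^3, x*y}; counting standard monomials gives mu = 6. Corank 2; j^3 = x^2*y has shape L^2 M (L != M), so D-series; mu = 6 gives D_6.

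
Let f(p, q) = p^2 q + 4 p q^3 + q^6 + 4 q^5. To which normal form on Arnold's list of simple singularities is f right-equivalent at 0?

D_7

The Hessian of f at 0 has rank 0. Corank 2; j^3 = p^2*q has shape L^2 M (L != M), so D-series; mu = 7 gives D_7.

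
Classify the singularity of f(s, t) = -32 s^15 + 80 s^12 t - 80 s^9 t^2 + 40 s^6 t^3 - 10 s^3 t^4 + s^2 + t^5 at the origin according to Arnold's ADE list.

The Hessian of f at 0 has rank 1. Corank 1: A-series; mu = 4 gives A_4.

A4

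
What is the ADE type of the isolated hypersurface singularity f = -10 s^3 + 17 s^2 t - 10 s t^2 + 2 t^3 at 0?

The Hessian of f at 0 has rank 0. Corank 2; j^3 = -(2*s - t)*(5*s^2 - 6*s*t + 2*t^2) splits into three distinct lines over C (the quadratic factor has nonzero discriminant), so D_4.

D_{4}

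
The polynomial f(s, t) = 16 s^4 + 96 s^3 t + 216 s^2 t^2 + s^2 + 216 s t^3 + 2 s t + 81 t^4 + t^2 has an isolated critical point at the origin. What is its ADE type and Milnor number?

Type A3, Milnor number mu = 3.

The Hessian of f at 0 has rank 1. Corank 1: A-series; mu = 3 gives A_3.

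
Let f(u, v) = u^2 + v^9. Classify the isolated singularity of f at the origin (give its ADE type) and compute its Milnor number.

The Hessian of f at 0 is [[2, 0], [0, 0]] with rank 1, so corank 1. A Groebner basis of the Jacobian ideal J(f) in C{u,v} is {v^8, u}; counting standard monomials gives mu = 8. Corank 1: A-series; mu = 8 gives A_8.

Type A_8, Milnor number mu = 8.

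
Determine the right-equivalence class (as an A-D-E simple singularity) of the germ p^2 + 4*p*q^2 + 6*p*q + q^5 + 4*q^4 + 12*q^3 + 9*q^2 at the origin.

A_{4}

The Hessian of f at 0 has rank 1. Corank 1: A-series; mu = 4 gives A_4.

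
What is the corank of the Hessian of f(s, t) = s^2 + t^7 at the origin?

1

Hessian at 0 has rank 1.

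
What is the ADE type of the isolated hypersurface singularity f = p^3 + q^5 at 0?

E8

The Hessian of f at 0 has rank 0. Corank 2; j^3 = p^3 is a perfect cube, so E-series; the 5-jet and mu = 8 give E_8.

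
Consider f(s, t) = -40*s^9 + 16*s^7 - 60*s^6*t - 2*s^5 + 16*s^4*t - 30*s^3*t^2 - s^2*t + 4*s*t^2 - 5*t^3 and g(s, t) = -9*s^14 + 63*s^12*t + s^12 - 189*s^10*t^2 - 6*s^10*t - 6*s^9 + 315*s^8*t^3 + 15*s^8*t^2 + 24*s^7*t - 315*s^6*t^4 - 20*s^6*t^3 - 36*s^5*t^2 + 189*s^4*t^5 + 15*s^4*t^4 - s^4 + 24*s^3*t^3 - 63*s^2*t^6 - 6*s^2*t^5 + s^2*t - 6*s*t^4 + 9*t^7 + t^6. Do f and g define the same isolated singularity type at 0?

No.

The Hessian of f at 0 has rank 0. Corank 2; j^3 = -t*(s^2 - 4*s*t + 5*t^2) splits into three distinct lines over C (the quadratic factor has nonzero discriminant), so D_4. The Hessian of g at 0 has rank 0. Corank 2; j^3 = s^2*t has shape L^2 M (L != M), so D-series; mu = 7 gives D_7. f is D_4 but g is D_7, hence not right-equivalent.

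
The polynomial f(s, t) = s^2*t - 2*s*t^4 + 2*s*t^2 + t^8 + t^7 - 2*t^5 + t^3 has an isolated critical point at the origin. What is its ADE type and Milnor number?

The Hessian of f at 0 has rank 0. Corank 2; j^3 = t*(s + t)^2 has shape L^2 M (L != M), so D-series; mu = 9 gives D_9.

Type D9, Milnor number mu = 9.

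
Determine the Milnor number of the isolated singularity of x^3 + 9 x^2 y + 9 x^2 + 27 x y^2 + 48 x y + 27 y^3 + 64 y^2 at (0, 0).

2

The Hessian of f at 0 has rank 1. Corank 1: A-series; mu = 2 gives A_2.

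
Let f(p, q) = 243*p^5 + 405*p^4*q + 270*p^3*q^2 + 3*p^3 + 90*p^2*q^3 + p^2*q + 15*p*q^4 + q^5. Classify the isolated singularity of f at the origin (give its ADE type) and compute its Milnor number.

Type D6, Milnor number mu = 6.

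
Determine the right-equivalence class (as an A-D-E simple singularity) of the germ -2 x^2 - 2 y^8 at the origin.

A7

The Hessian of f at 0 has rank 1. Corank 1: A-series; mu = 7 gives A_7.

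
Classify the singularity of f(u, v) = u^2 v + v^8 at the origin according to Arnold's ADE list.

The Hessian of f at 0 has rank 0. Corank 2; j^3 = u^2*v has shape L^2 M (L != M), so D-series; mu = 9 gives D_9.

D_{9}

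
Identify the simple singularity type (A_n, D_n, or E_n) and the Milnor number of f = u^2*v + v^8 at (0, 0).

Type D_{9}, Milnor number mu = 9.

The Hessian of f at 0 is [[0, 0], [0, 0]] with rank 0, so corank 2. A Groebner basis of the Jacobian ideal J(f) in C{u,v} is {u^2/8 + v^7, u^3, u*v}; counting standard monomials gives mu = 9. Corank 2; j^3 = u^2*v has shape L^2 M (L != M), so D-series; mu = 9 gives D_9.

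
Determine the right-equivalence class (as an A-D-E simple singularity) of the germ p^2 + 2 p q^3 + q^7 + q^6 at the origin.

A6

The Hessian of f at 0 has rank 1. Corank 1: A-series; mu = 6 gives A_6.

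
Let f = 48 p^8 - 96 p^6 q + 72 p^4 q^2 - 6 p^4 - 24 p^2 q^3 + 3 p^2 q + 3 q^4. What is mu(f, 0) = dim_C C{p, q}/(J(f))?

5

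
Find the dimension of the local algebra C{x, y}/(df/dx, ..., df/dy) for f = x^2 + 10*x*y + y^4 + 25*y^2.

3

The Hessian of f at 0 has rank 1. Corank 1: A-series; mu = 3 gives A_3.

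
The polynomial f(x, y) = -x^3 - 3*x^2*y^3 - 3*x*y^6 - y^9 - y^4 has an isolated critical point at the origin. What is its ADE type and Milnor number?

The Hessian of f at 0 is [[0, 0], [0, 0]] with rank 0, so corank 2. A Groebner basis of the Jacobian ideal J(f) in C{x,y} is {y^3, x^2}; counting standard monomials gives mu = 6. Corank 2; j^3 = -x^3 is a perfect cube, so E-series; the 4-jet and mu = 6 give E_6.

Type E_6, Milnor number mu = 6.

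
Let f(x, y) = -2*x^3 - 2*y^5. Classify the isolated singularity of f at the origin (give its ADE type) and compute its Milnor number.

The Hessian of f at 0 has rank 0. Corank 2; j^3 = -2*x^3 is a perfect cube, so E-series; the 5-jet and mu = 8 give E_8.

Type E_8, Milnor number mu = 8.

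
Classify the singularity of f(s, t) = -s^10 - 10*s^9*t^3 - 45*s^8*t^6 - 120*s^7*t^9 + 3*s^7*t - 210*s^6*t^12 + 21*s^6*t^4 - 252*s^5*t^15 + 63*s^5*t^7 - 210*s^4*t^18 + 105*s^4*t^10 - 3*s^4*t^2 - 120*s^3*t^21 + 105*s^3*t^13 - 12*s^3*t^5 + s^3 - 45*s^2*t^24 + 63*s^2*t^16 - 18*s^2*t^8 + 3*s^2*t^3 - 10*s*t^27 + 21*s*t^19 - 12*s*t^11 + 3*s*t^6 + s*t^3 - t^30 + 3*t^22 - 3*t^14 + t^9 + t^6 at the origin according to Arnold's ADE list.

E_{7}

The Hessian of f at 0 has rank 0. Corank 2; j^3 = s^3 is a perfect cube, so E-series; the 4-jet and mu = 7 give E_7.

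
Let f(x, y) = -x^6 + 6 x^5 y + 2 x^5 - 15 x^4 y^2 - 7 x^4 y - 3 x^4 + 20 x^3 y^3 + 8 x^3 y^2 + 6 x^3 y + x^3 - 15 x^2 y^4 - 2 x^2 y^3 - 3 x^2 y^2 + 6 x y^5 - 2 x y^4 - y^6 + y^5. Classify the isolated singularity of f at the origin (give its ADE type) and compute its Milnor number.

Type E_{8}, Milnor number mu = 8.

The Hessian of f at 0 has rank 0. Corank 2; j^3 = x^3 is a perfect cube, so E-series; the 5-jet and mu = 8 give E_8.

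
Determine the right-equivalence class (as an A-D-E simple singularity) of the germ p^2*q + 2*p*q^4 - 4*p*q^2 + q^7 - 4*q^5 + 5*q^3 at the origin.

D4

The Hessian of f at 0 has rank 0. Corank 2; j^3 = q*(p^2 - 4*p*q + 5*q^2) splits into three distinct lines over C (the quadratic factor has nonzero discriminant), so D_4.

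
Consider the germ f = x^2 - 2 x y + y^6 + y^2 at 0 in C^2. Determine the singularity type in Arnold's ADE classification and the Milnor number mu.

The Hessian of f at 0 has rank 1. Corank 1: A-series; mu = 5 gives A_5.

Type A_{5}, Milnor number mu = 5.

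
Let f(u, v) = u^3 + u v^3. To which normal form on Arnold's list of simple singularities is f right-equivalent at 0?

The Hessian of f at 0 is [[0, 0], [0, 0]] with rank 0, so corank 2. A Groebner basis of the Jacobian ideal J(f) in C{u,v} is {u^3, u*v^2, 3*u^2 + v^3}; counting standard monomials gives mu = 7. Corank 2; j^3 = u^3 is a perfect cube, so E-series; the 4-jet and mu = 7 give E_7.

E7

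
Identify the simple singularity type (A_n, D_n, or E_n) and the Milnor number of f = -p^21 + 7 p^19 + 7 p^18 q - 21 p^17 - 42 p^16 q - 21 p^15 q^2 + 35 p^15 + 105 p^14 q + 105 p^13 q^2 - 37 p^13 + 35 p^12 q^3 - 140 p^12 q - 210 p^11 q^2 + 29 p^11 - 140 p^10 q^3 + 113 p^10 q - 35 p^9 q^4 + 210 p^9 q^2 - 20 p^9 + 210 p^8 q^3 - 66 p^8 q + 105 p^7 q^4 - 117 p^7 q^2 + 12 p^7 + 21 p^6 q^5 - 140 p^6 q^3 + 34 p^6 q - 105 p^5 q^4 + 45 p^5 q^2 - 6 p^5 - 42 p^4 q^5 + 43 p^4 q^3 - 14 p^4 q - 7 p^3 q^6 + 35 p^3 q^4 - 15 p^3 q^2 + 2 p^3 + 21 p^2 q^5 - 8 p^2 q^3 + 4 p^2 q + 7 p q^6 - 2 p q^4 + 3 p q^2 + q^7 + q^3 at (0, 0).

Type D4, Milnor number mu = 4.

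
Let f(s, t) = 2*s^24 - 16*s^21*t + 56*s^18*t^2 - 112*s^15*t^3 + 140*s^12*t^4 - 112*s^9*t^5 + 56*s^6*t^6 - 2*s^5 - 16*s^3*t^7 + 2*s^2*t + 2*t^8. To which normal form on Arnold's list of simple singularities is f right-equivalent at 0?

The Hessian of f at 0 has rank 0. Corank 2; j^3 = 2*s^2*t has shape L^2 M (L != M), so D-series; mu = 9 gives D_9.

D_9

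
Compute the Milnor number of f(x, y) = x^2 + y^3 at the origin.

The Hessian of f at 0 is [[2, 0], [0, 0]] with rank 1, so corank 1. A Groebner basis of the Jacobian ideal J(f) in C{x,y} is {y^2, x}; counting standard monomials gives mu = 2. Corank 1: A-series; mu = 2 gives A_2.

2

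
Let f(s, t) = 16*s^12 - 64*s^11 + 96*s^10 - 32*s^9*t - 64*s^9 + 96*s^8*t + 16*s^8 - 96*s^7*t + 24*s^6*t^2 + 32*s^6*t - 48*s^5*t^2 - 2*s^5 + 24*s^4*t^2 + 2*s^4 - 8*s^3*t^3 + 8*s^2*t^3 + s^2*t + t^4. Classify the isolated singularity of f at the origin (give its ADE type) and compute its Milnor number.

The Hessian of f at 0 has rank 0. Corank 2; j^3 = s^2*t has shape L^2 M (L != M), so D-series; mu = 5 gives D_5.

Type D5, Milnor number mu = 5.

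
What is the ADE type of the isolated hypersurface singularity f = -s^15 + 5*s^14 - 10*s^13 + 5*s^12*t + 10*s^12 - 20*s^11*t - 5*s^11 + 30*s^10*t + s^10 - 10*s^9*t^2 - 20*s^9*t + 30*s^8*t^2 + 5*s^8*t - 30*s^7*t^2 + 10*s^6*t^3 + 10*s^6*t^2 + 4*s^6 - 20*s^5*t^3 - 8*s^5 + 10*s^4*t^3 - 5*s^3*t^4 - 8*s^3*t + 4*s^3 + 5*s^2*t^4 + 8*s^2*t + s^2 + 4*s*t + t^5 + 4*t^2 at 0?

A_4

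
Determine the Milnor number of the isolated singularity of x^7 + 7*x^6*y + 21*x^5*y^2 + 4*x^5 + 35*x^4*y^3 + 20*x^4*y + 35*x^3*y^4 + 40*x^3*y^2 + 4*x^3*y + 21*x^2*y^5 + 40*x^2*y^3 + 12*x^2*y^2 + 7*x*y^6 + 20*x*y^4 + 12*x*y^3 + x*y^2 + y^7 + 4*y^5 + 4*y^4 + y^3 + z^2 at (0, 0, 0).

8

The Hessian of f at 0 is [[0, 0, 0], [0, 0, 0], [0, 0, 2]] with rank 1, so corank 2. A Groebner basis of the Jacobian ideal J(f) in C{x,y,z} is {x*y^3, y^4, x^3 - 3*x*y^2 + x*y/2 - 11*y^3/16 - y^2, x^2*y + 2*x*y^2 + 9*y^3/16 + y^2/2, z}; counting standard monomials gives mu = 8. Corank 2; j^3 = y^2*(x + y) has shape L^2 M (L != M), so D-series; mu = 8 gives D_8.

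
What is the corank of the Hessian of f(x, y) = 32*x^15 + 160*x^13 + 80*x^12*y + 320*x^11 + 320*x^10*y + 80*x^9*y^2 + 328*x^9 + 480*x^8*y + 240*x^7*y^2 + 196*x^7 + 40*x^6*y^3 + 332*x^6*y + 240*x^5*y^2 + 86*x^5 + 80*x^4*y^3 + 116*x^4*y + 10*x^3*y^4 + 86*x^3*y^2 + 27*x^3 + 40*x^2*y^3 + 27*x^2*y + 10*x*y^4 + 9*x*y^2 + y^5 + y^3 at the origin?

2

The Hessian at 0 is [[0, 0], [0, 0]] of rank 0; hence corank 2.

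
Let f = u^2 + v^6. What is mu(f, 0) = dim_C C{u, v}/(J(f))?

The Hessian of f at 0 has rank 1. Corank 1: A-series; mu = 5 gives A_5.

5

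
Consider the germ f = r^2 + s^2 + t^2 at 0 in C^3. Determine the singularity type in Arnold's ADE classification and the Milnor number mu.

Type A_{1}, Milnor number mu = 1.

The Hessian of f at 0 is [[2, 0, 0], [0, 2, 0], [0, 0, 2]] with rank 3, so corank 0. A Groebner basis of the Jacobian ideal J(f) in C{s,t,r} is {s, t, r}; counting standard monomials gives mu = 1. Corank 0: nondegenerate Morse point, so A_1.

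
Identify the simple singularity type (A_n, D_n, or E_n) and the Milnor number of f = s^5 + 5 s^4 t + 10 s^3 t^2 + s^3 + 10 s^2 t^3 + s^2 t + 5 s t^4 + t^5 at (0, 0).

Type D6, Milnor number mu = 6.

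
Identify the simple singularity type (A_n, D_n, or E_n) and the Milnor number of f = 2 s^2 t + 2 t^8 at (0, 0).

Type D9, Milnor number mu = 9.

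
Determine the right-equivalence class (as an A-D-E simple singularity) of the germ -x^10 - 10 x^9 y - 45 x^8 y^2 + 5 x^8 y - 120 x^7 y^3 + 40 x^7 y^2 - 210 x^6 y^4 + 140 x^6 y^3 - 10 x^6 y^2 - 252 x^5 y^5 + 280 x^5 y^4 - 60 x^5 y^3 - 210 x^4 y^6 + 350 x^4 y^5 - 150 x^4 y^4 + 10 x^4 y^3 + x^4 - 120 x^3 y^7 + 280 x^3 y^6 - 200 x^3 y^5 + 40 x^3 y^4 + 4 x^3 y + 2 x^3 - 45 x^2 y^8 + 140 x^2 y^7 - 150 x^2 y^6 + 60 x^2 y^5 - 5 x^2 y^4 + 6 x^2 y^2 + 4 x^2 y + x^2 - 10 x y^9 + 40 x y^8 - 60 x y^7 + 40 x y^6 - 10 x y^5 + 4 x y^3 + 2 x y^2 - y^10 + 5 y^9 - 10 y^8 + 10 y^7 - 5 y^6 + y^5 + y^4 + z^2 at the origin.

A_4

The Hessian of f at 0 has rank 2. Corank 1: A-series; mu = 4 gives A_4.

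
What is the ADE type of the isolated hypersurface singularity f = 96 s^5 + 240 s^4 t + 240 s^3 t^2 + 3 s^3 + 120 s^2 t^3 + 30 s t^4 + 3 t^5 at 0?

E_{8}

The Hessian of f at 0 has rank 0. Corank 2; j^3 = 3*s^3 is a perfect cube, so E-series; the 5-jet and mu = 8 give E_8.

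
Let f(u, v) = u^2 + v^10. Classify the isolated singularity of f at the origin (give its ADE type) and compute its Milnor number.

Type A_9, Milnor number mu = 9.

The Hessian of f at 0 has rank 1. Corank 1: A-series; mu = 9 gives A_9.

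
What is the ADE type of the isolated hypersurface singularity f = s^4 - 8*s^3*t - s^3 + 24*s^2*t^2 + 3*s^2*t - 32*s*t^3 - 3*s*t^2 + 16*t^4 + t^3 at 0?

E_6

The Hessian of f at 0 has rank 0. Corank 2; j^3 = -(s - t)^3 is a perfect cube, so E-series; the 4-jet and mu = 6 give E_6.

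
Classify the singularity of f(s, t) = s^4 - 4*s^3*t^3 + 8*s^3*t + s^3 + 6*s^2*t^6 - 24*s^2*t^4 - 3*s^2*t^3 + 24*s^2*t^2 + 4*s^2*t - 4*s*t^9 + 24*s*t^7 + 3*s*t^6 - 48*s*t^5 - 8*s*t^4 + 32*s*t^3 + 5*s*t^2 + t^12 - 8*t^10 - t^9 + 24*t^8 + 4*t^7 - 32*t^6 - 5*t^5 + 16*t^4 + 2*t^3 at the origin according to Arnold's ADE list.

D_{5}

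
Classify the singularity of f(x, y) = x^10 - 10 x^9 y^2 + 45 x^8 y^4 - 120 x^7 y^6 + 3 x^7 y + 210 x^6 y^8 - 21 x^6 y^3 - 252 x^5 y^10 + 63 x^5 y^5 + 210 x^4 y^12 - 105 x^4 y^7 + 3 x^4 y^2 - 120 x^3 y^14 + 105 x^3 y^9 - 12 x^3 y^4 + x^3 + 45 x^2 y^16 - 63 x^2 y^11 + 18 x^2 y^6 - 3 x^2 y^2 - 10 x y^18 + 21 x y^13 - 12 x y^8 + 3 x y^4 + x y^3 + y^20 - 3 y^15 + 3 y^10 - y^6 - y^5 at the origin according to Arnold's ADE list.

E_{7}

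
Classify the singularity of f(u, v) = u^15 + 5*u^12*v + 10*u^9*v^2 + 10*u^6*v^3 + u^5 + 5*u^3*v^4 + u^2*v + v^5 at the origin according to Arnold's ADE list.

D6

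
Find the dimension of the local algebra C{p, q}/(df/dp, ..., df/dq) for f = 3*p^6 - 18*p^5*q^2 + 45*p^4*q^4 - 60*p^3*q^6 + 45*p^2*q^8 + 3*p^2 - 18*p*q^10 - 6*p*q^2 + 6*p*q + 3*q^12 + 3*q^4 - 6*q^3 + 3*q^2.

5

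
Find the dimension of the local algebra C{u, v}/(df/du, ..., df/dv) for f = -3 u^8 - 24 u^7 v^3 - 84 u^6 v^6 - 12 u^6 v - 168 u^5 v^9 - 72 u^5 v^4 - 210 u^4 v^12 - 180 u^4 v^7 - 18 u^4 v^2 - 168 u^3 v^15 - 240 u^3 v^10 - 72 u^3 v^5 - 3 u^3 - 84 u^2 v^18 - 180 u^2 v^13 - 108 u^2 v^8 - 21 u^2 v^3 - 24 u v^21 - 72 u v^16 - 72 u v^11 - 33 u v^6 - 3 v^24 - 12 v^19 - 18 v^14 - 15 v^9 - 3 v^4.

6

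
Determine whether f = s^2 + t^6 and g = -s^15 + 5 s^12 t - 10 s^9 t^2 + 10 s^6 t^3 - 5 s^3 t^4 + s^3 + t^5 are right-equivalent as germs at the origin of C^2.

The Hessian of f at 0 is [[2, 0], [0, 0]] with rank 1, so corank 1. A Groebner basis of the Jacobian ideal J(f) in C{s,t} is {t^5, s}; counting standard monomials gives mu = 5. Corank 1: A-series; mu = 5 gives A_5. The Hessian of g at 0 is [[0, 0], [0, 0]] with rank 0, so corank 2. A Groebner basis of the Jacobian ideal J(g) in C{s,t} is {t^4, s^2}; counting standard monomials gives mu = 8. Corank 2; j^3 = s^3 is a perfect cube, so E-series; the 5-jet and mu = 8 give E_8. f is A_5 but g is E_8, hence not right-equivalent.

No.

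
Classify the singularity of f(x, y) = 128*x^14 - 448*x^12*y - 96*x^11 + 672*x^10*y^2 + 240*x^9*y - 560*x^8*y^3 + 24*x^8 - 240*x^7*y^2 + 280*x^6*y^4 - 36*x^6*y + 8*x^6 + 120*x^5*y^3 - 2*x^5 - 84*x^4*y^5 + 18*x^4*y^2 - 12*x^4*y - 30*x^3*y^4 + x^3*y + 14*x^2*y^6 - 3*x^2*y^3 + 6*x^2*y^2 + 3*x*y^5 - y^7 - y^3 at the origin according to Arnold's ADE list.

The Hessian of f at 0 is [[0, 0], [0, 0]] with rank 0, so corank 2. A Groebner basis of the Jacobian ideal J(f) in C{x,y} is {x^3 + 36*x*y^2 - 3*y^2, x^2*y - 6*x*y^2, y^3}; counting standard monomials gives mu = 7. Corank 2; j^3 = -y^3 is a perfect cube, so E-series; the 4-jet and mu = 7 give E_7.

E_{7}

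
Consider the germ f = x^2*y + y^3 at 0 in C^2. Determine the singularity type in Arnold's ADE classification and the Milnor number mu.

Type D4, Milnor number mu = 4.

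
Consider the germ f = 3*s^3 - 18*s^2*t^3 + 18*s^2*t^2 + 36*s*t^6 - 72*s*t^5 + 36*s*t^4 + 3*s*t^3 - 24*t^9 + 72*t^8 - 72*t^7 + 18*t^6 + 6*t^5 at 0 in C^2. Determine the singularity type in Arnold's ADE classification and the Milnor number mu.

The Hessian of f at 0 has rank 0. Corank 2; j^3 = 3*s^3 is a perfect cube, so E-series; the 4-jet and mu = 7 give E_7.

Type E_{7}, Milnor number mu = 7.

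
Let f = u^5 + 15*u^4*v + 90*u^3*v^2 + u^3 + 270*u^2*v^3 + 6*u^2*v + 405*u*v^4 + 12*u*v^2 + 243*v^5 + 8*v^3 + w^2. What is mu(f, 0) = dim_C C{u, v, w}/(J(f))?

The Hessian of f at 0 has rank 1. Corank 2; j^3 = (u + 2*v)^3 is a perfect cube, so E-series; the 5-jet and mu = 8 give E_8.

8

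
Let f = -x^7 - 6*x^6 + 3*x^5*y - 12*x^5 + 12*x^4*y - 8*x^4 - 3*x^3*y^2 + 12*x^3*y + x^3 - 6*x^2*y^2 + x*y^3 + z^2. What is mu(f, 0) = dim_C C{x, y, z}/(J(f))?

7

The Hessian of f at 0 is [[0, 0, 0], [0, 0, 0], [0, 0, 2]] with rank 1, so corank 2. A Groebner basis of the Jacobian ideal J(f) in C{x,y,z} is {3*x^2/4 + y^4 + y^3/4, x^3, x^2*y - x^2/4 - y^3/12, -x^2 + x*y^2 - y^3/3, z}; counting standard monomials gives mu = 7. Corank 2; j^3 = x^3 is a perfect cube, so E-series; the 4-jet and mu = 7 give E_7.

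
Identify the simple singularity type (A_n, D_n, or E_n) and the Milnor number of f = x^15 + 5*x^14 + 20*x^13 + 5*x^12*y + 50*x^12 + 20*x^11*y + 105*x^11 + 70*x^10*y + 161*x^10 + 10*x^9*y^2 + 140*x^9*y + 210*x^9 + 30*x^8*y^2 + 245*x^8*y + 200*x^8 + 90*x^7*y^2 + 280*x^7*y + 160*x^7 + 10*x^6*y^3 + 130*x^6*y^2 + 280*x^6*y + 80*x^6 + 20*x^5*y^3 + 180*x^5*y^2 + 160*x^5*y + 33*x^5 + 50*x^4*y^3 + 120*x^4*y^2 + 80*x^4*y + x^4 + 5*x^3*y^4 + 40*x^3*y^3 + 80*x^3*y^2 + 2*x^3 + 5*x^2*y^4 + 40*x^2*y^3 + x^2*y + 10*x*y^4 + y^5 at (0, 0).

Type D_{6}, Milnor number mu = 6.

The Hessian of f at 0 is [[0, 0], [0, 0]] with rank 0, so corank 2. A Groebner basis of the Jacobian ideal J(f) in C{x,y} is {-x*y/10 + y^4, x*y^2, x^2 + x*y/2}; counting standard monomials gives mu = 6. Corank 2; j^3 = x^2*(2*x + y) has shape L^2 M (L != M), so D-series; mu = 6 gives D_6.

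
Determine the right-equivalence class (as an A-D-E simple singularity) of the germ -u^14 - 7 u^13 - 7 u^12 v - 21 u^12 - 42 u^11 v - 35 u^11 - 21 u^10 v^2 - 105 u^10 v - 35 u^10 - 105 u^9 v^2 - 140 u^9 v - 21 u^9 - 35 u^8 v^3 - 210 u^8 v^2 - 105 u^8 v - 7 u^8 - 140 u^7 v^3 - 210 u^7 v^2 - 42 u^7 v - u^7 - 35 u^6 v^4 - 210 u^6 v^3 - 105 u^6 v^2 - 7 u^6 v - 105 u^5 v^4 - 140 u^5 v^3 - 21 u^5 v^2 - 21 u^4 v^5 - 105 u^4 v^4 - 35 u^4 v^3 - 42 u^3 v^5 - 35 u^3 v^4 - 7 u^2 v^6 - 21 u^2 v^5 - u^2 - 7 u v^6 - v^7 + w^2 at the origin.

A_6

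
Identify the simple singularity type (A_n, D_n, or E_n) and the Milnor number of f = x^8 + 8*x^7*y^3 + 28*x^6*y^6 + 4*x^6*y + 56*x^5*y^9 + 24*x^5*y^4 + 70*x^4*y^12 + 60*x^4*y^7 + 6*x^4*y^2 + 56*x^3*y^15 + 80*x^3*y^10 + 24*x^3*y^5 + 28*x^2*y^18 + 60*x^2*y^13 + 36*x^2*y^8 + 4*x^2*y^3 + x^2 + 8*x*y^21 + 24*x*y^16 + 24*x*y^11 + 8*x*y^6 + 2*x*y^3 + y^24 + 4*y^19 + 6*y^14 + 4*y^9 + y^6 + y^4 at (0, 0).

The Hessian of f at 0 is [[2, 0], [0, 0]] with rank 1, so corank 1. A Groebner basis of the Jacobian ideal J(f) in C{x,y} is {y^3, x}; counting standard monomials gives mu = 3. Corank 1: A-series; mu = 3 gives A_3.

Type A_3, Milnor number mu = 3.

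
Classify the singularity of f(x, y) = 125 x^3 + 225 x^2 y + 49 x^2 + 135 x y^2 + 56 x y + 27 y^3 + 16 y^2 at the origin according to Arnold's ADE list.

A2

The Hessian of f at 0 is [[98, 56], [56, 32]] with rank 1, so corank 1. A Groebner basis of the Jacobian ideal J(f) in C{x,y} is {y^2, x + 4*y/7}; counting standard monomials gives mu = 2. Corank 1: A-series; mu = 2 gives A_2.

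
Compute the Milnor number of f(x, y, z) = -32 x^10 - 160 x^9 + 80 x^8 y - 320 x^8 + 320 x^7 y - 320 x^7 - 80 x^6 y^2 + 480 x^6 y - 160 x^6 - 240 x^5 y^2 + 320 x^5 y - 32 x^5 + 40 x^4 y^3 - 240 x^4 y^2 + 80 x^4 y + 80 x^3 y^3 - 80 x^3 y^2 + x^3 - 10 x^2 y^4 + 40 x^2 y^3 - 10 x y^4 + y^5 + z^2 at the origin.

8

The Hessian of f at 0 is [[0, 0, 0], [0, 0, 0], [0, 0, 2]] with rank 1, so corank 2. A Groebner basis of the Jacobian ideal J(f) in C{x,y,z} is {y^5, x*y^3 - y^4/8, x^2, z}; counting standard monomials gives mu = 8. Corank 2; j^3 = x^3 is a perfect cube, so E-series; the 5-jet and mu = 8 give E_8.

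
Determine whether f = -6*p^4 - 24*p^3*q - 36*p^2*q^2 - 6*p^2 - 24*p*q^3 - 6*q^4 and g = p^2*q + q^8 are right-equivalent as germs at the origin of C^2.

No.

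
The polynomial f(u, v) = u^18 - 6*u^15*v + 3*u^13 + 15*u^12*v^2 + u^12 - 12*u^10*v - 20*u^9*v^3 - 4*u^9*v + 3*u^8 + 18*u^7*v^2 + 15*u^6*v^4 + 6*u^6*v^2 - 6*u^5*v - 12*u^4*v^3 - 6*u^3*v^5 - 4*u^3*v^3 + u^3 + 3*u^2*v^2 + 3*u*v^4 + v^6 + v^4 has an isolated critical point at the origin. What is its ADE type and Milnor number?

The Hessian of f at 0 is [[0, 0], [0, 0]] with rank 0, so corank 2. A Groebner basis of the Jacobian ideal J(f) in C{u,v} is {u^3, u^2*v, u^2/2 + u*v^2, v^3}; counting standard monomials gives mu = 6. Corank 2; j^3 = u^3 is a perfect cube, so E-series; the 4-jet and mu = 6 give E_6.

Type E_6, Milnor number mu = 6.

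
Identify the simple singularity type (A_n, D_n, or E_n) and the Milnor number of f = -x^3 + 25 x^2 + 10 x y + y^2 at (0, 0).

Type A2, Milnor number mu = 2.

The Hessian of f at 0 has rank 1. Corank 1: A-series; mu = 2 gives A_2.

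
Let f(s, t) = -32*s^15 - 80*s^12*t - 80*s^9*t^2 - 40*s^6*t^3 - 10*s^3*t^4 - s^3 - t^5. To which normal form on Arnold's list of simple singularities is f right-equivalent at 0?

The Hessian of f at 0 has rank 0. Corank 2; j^3 = -s^3 is a perfect cube, so E-series; the 5-jet and mu = 8 give E_8.

E_8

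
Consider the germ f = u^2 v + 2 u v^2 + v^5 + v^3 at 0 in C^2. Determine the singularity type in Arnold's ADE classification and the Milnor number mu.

Type D_{6}, Milnor number mu = 6.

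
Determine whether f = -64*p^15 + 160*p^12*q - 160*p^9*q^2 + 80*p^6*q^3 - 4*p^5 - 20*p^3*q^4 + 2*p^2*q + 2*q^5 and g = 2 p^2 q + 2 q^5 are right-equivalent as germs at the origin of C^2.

Yes.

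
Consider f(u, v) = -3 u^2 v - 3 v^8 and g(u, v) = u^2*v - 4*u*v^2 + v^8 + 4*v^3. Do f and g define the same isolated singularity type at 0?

Yes.

The Hessian of f at 0 is [[0, 0], [0, 0]] with rank 0, so corank 2. A Groebner basis of the Jacobian ideal J(f) in C{u,v} is {u^2/8 + v^7, u^3, u*v}; counting standard monomials gives mu = 9. Corank 2; j^3 = -3*u^2*v has shape L^2 M (L != M), so D-series; mu = 9 gives D_9. The Hessian of g at 0 is [[0, 0], [0, 0]] with rank 0, so corank 2. A Groebner basis of the Jacobian ideal J(g) in C{u,v} is {u^2/8 + v^7 - v^2/2, u^3 - 8*v^3, u*v - 2*v^2}; counting standard monomials gives mu = 9. Corank 2; j^3 = v*(u - 2*v)^2 has shape L^2 M (L != M), so D-series; mu = 9 gives D_9. Both have type D_9, hence right-equivalent.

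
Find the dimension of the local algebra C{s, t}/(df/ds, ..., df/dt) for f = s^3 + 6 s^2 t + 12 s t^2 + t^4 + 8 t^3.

6

The Hessian of f at 0 has rank 0. Corank 2; j^3 = (s + 2*t)^3 is a perfect cube, so E-series; the 4-jet and mu = 6 give E_6.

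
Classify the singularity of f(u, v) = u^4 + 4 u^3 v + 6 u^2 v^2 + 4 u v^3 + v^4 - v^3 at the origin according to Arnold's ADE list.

E_{6}

The Hessian of f at 0 is [[0, 0], [0, 0]] with rank 0, so corank 2. A Groebner basis of the Jacobian ideal J(f) in C{u,v} is {u^3 + 3*u^2*v, v^2}; counting standard monomials gives mu = 6. Corank 2; j^3 = -v^3 is a perfect cube, so E-series; the 4-jet and mu = 6 give E_6.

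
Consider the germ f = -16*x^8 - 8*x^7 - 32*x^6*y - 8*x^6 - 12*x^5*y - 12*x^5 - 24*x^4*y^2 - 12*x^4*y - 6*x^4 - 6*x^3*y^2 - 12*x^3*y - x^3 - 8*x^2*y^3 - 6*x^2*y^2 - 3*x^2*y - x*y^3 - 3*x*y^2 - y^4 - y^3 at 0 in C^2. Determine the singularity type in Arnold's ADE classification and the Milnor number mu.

The Hessian of f at 0 is [[0, 0], [0, 0]] with rank 0, so corank 2. A Groebner basis of the Jacobian ideal J(f) in C{x,y} is {3*x^2/2 + 3*x*y + y^4 + y^3/2 + 3*y^2/2, x^3 - 15*x^2/2 - 15*x*y - 3*y^3/2 - 15*y^2/2, x^2*y + 11*x^2/2 + 11*x*y + 5*y^3/6 + 11*y^2/2, -3*x^2 + x*y^2 - 6*x*y - 3*y^2}; counting standard monomials gives mu = 7. Corank 2; j^3 = -(x + y)^3 is a perfect cube, so E-series; the 4-jet and mu = 7 give E_7.

Type E_7, Milnor number mu = 7.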